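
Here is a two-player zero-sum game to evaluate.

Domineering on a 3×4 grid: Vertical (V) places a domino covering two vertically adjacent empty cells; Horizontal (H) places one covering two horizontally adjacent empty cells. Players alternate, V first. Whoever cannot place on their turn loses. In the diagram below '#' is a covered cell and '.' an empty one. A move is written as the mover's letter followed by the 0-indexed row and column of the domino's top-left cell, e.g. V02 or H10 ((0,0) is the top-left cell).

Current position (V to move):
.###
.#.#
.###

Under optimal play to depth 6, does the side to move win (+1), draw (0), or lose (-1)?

value(.###/.#.#/.###, V) = +1

[.###/.#.#/.###] V move#1: V00:+1/####/##.#/.###*, V10:+1/.###/##.#/####
[####/##.#/.###] end (terminal -1, H#2); searched .###/.#.#/.### to 6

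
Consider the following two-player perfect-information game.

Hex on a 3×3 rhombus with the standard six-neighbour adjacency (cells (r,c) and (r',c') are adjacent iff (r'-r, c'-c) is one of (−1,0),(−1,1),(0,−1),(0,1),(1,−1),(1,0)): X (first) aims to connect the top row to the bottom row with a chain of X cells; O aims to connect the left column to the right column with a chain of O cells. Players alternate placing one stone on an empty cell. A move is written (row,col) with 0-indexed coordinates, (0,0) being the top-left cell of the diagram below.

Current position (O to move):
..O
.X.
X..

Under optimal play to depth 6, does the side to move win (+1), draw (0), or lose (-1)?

value(..O/.X./X.., O) = +1

ply 1, O at ..O/.X./X.. | (0,0)=-1→O.O/.X./X..; (0,1)=+1→.OO/.X./X..*; (1,0)=-1→..O/OX./X..; (1,2)=-1→..O/.XO/X..; (2,1)=-1→..O/.X./XO.; (2,2)=-1→..O/.X./X.O
ply 2, X at .OO/.X./X.. | (0,0)=-1→XOO/.X./X..*; (1,0)=-1→.OO/XX./X..; (1,2)=-1→.OO/.XX/X..; (2,1)=-1→.OO/.X./XX.; (2,2)=-1→.OO/.X./X.X
ply 3, O at XOO/.X./X.. | (1,0)=+1→XOO/OX./X..*; (1,2)=-1→XOO/.XO/X..; (2,1)=-1→XOO/.X./XO.; (2,2)=-1→XOO/.X./X.O
ply 4: XOO/OX./X.. is terminal -1 (X); from ..O/.X./X.. depth 6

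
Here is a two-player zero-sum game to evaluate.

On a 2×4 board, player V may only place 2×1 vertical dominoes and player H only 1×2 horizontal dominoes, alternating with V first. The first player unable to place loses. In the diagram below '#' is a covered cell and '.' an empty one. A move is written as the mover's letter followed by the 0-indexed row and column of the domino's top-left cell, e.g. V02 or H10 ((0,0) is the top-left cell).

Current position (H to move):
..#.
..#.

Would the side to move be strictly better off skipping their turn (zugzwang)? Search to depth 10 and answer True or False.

ply 1, H at ..#./..#. | H00=+1→###./..#.*; H10=+1→..#./###.
ply 2, V at ###./..#. | V03=-1→####/..##*
ply 3, H at ####/..## | H10=+1→####/####*
ply 4: ####/#### is terminal -1 (V); from ..#./..#. depth 10
suppose H passes — search the same position with V to move:
pass> ply 1, V at ..#./..#. | V00=+1→#.#./#.#.*; V01=+1→.##./.##.; V03=-1→..##/..##
pass> ply 2: #.#./#.#. is terminal -1 (H); from ..#./..#. depth 10
for H: play +1, pass -1

zugzwang(..#./..#., H) = False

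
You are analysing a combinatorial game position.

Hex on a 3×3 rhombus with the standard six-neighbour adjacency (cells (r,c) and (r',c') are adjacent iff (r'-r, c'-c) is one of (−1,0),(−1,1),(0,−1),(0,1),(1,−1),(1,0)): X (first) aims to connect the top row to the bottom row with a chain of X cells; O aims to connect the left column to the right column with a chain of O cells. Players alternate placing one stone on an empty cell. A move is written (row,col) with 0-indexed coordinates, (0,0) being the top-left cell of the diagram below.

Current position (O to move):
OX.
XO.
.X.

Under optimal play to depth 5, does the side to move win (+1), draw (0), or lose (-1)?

ply 1, O at OX./XO./.X. | (0,2)=-1→OXO/XO./.X.; (1,2)=-1→OX./XOO/.X.; (2,0)=+1→OX./XO./OX.*; (2,2)=-1→OX./XO./.XO
ply 2, X at OX./XO./OX. | (0,2)=-1→OXX/XO./OX.*; (1,2)=-1→OX./XOX/OX.; (2,2)=-1→OX./XO./OXX
ply 3, O at OXX/XO./OX. | (1,2)=+1→OXX/XOO/OX.*; (2,2)=-1→OXX/XO./OXO
ply 4: OXX/XOO/OX. is terminal -1 (X); from OX./XO./.X. depth 5

value(OX./XO./.X., O) = +1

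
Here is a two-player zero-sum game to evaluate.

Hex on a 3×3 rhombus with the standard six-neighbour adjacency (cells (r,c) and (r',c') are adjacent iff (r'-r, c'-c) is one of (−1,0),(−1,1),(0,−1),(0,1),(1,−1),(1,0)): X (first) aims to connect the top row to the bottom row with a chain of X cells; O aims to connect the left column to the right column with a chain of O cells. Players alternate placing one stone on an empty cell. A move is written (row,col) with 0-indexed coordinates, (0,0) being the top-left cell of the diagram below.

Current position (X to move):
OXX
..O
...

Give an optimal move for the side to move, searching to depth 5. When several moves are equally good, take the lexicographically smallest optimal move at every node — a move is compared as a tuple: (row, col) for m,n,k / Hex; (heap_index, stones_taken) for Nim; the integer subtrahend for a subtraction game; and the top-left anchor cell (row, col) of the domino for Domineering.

X's best at [OXX/..O/...]: (1,1)

[OXX/..O/...] X move#1: (1,0):-1/OXX/X.O/..., (1,1):+1/OXX/.XO/...*, (2,0):+1/OXX/..O/X.., (2,1):-1/OXX/..O/.X., (2,2):-1/OXX/..O/..X
[OXX/.XO/...] O move#2: (1,0):-1/OXX/OXO/...*, (2,0):-1/OXX/.XO/O.., (2,1):-1/OXX/.XO/.O., (2,2):-1/OXX/.XO/..O
[OXX/OXO/...] X move#3: (2,0):+1/OXX/OXO/X..*, (2,1):+1/OXX/OXO/.X., (2,2):+1/OXX/OXO/..X
[OXX/OXO/X..] end (terminal -1, O#4); searched OXX/..O/... to 5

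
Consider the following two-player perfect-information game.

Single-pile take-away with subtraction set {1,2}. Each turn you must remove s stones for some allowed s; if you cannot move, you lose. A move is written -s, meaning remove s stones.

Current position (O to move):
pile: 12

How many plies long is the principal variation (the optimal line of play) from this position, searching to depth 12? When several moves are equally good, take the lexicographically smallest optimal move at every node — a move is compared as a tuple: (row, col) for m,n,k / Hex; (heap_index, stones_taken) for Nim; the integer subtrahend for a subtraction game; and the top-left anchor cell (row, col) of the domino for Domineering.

ply 1, O at 12 | -1=-1→11*; -2=-1→10
ply 2, X at 11 | -1=-1→10; -2=+1→9*
ply 3, O at 9 | -1=-1→8*; -2=-1→7
ply 4, X at 8 | -1=-1→7; -2=+1→6*
ply 5, O at 6 | -1=-1→5*; -2=-1→4
ply 6, X at 5 | -1=-1→4; -2=+1→3*
ply 7, O at 3 | -1=-1→2*; -2=-1→1
ply 8, X at 2 | -1=-1→1; -2=+1→0*
ply 9: 0 is terminal -1 (O); from 12 depth 12

PV length from [12]: 8 plies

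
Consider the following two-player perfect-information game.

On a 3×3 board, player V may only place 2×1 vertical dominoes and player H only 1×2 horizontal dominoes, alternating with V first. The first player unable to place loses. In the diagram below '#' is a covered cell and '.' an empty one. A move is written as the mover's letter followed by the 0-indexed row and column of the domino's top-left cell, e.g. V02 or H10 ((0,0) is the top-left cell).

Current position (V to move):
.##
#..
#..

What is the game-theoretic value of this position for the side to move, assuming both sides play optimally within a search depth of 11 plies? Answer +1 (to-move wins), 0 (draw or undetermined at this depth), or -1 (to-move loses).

value(.##/#../#.., V) = +1

ply 1, V at .##/#../#.. | V11=+1→.##/##./##.*; V12=+1→.##/#.#/#.#
ply 2: .##/##./##. is terminal -1 (H); from .##/#../#.. depth 11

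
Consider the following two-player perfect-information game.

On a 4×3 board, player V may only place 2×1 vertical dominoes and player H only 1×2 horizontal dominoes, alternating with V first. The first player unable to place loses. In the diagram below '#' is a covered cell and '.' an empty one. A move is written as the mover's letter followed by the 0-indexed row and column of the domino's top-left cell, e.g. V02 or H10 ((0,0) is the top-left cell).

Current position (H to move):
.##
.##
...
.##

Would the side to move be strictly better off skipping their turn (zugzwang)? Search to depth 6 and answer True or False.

p1 H@[.##/.##/.../.##]: H20[.##/.##/##./.##]-1* H21[.##/.##/.##/.##]-1
p2 V@[.##/.##/##./.##]: V00[###/###/##./.##]+1*
p3 H@[###/###/##./.##] terminal -1; root [.##/.##/.../.##] d6
pass branch (V moves first from the same position):
  | p1 V@[.##/.##/.../.##]: V00[###/###/.../.##]-1 V10[.##/###/#../.##]-1 V20[.##/.##/#../###]+1*
  | p2 H@[.##/.##/#../###]: H21[.##/.##/###/###]-1*
  | p3 V@[.##/.##/###/###]: V00[###/###/###/###]+1*
  | p4 H@[###/###/###/###] terminal -1; root [.##/.##/.../.##] d6
H moving scores -1; H passing scores -1

zugzwang(.##/.##/.../.##, H) = False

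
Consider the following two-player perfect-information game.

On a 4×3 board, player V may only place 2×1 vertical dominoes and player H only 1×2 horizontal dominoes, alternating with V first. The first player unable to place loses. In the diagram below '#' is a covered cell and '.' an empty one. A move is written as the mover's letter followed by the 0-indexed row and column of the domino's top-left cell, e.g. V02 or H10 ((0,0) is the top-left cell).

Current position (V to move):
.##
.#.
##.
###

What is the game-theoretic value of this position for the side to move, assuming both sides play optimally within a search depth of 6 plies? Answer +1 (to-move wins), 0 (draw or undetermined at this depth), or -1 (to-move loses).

value(.##/.#./##./###, V) = +1

p1 V@[.##/.#./##./###]: V00[###/##./##./###]+1* V12[.##/.##/###/###]+1
p2 H@[###/##./##./###] terminal -1; root [.##/.#./##./###] d6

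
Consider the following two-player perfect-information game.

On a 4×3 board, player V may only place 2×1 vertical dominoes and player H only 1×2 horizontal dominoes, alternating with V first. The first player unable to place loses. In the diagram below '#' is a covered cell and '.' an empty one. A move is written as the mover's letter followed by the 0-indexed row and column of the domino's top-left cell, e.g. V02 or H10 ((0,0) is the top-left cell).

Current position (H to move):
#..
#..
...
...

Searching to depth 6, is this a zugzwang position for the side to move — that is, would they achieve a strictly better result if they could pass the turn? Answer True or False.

p1 H@[#../#../.../...]: H01[###/#../.../...]-1* H11[#../###/.../...]-1 H20[#../#../##./...]-1 H21[#../#../.##/...]-1 H30[#../#../.../##.]-1 H31[#../#../.../.##]-1
p2 V@[###/#../.../...]: V11[###/##./.#./...]+1* V12[###/#.#/..#/...]-1 V20[###/#../#../#..]-1 V21[###/#../.#./.#.]+1 V22[###/#../..#/..#]-1
p3 H@[###/##./.#./...]: H30[###/##./.#./##.]-1* H31[###/##./.#./.##]-1
p4 V@[###/##./.#./##.]: V12[###/###/.##/##.]+1* V22[###/##./.##/###]+1
p5 H@[###/###/.##/##.] terminal -1; root [#../#../.../...] d6
pass branch (V moves first from the same position):
  | p1 V@[#../#../.../...]: V01[##./##./.../...]+1* V02[#.#/#.#/.../...]+1 V11[#../##./.#./...]+1 V12[#../#.#/..#/...]-1 V20[#../#../#../#..]+1 V21[#../#../.#./.#.]+1 V22[#../#../..#/..#]+1
  | p2 H@[##./##./.../...]: H20[##./##./##./...]-1* H21[##./##./.##/...]-1 H30[##./##./.../##.]-1 H31[##./##./.../.##]-1
  | p3 V@[##./##./##./...]: V02[###/###/##./...]-1 V12[##./###/###/...]-1 V22[##./##./###/..#]+1*
  | p4 H@[##./##./###/..#]: H30[##./##./###/###]-1*
  | p5 V@[##./##./###/###]: V02[###/###/###/###]+1*
  | p6 H@[###/###/###/###] terminal -1; root [#../#../.../...] d6
H moving scores -1; H passing scores -1

zugzwang(#../#../.../..., H) = False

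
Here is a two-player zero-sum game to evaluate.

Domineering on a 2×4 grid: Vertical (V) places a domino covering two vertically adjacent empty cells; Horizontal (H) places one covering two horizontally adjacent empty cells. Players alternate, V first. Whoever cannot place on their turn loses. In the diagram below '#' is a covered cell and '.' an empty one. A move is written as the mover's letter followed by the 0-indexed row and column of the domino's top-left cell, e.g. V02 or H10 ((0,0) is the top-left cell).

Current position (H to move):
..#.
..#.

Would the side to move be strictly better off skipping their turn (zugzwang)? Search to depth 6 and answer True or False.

[..#./..#.] H move#1: H00:+1/###./..#.*, H10:+1/..#./###.
[###./..#.] V move#2: V03:-1/####/..##*
[####/..##] H move#3: H10:+1/####/####*
[####/####] end (terminal -1, V#4); searched ..#./..#. to 6
pass branch (V moves first from the same position):
  | [..#./..#.] V move#1: V00:+1/#.#./#.#.*, V01:+1/.##./.##., V03:-1/..##/..##
  | [#.#./#.#.] end (terminal -1, H#2); searched ..#./..#. to 6
H moving scores +1; H passing scores -1

zugzwang(..#./..#., H) = False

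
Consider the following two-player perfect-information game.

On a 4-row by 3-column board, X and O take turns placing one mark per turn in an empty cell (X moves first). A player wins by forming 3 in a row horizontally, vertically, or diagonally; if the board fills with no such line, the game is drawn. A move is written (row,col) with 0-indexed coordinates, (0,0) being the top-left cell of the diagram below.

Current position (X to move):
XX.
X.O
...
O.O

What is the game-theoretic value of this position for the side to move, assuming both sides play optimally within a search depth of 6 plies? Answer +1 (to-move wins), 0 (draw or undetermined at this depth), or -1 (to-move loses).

[XX./X.O/.../O.O] X move#1: (0,2):+1/XXX/X.O/.../O.O*, (1,1):-1/XX./XXO/.../O.O, (2,0):+1/XX./X.O/X../O.O, (2,1):-1/XX./X.O/.X./O.O, (2,2):-1/XX./X.O/..X/O.O, (3,1):-1/XX./X.O/.../OXO
[XXX/X.O/.../O.O] end (terminal -1, O#2); searched XX./X.O/.../O.O to 6

value(XX./X.O/.../O.O, X) = +1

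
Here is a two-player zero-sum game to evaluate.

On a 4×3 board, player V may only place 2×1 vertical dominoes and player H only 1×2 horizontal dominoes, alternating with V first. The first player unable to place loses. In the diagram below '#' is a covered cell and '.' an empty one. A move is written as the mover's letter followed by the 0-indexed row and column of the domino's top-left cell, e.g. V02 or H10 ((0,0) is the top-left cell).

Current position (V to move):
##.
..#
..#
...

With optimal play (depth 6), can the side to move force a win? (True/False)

[##./..#/..#/...] V move#1: V10:+1/##./#.#/#.#/...*, V11:+1/##./.##/.##/..., V20:+1/##./..#/#.#/#.., V21:+1/##./..#/.##/.#.
[##./#.#/#.#/...] H move#2: H30:-1/##./#.#/#.#/##.*, H31:-1/##./#.#/#.#/.##
[##./#.#/#.#/##.] V move#3: V11:+1/##./###/###/##.*
[##./###/###/##.] end (terminal -1, H#4); searched ##./..#/..#/... to 6

V winning at [##./..#/..#/...]: True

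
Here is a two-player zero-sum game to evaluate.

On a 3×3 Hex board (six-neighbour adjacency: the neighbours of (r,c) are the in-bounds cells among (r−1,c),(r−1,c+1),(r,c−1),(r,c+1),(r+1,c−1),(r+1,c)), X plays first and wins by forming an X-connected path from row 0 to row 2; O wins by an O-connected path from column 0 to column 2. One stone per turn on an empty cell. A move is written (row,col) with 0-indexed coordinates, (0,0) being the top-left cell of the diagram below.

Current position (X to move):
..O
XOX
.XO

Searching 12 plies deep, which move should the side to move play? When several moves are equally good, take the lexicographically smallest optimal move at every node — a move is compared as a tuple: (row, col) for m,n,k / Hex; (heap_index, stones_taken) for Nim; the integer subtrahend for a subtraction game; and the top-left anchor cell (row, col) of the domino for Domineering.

X's best at [..O/XOX/.XO]: (2,0)

p1 X@[..O/XOX/.XO]: (0,0)[X.O/XOX/.XO]-1 (0,1)[.XO/XOX/.XO]-1 (2,0)[..O/XOX/XXO]+1*
p2 O@[..O/XOX/XXO]: (0,0)[O.O/XOX/XXO]-1* (0,1)[.OO/XOX/XXO]-1
p3 X@[O.O/XOX/XXO]: (0,1)[OXO/XOX/XXO]+1*
p4 O@[OXO/XOX/XXO] terminal -1; root [..O/XOX/.XO] d12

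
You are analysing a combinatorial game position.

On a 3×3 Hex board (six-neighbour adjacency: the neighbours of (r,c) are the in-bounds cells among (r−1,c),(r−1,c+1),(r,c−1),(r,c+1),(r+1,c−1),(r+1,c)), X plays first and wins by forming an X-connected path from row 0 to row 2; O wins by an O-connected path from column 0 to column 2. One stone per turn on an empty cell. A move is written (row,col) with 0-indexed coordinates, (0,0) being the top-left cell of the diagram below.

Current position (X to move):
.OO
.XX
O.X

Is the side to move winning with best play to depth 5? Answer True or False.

ply 1, X at .OO/.XX/O.X | (0,0)=-1→XOO/.XX/O.X*; (1,0)=-1→.OO/XXX/O.X; (2,1)=-1→.OO/.XX/OXX
ply 2, O at XOO/.XX/O.X | (1,0)=+1→XOO/OXX/O.X*; (2,1)=-1→XOO/.XX/OOX
ply 3: XOO/OXX/O.X is terminal -1 (X); from .OO/.XX/O.X depth 5

X winning at [.OO/.XX/O.X]: False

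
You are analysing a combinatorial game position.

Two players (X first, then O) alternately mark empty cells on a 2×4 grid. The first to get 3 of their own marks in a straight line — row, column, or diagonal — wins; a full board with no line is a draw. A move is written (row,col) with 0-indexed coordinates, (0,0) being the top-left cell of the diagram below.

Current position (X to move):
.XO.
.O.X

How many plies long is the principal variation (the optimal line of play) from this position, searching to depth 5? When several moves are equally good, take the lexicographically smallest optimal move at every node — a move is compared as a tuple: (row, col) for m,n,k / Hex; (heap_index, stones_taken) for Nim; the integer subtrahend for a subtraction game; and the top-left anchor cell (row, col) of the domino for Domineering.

PV length from [.XO./.O.X]: 4 plies

[.XO./.O.X] X move#1: (0,0):+0/XXO./.O.X*, (0,3):+0/.XOX/.O.X, (1,0):+0/.XO./XO.X, (1,2):+0/.XO./.OXX
[XXO./.O.X] O move#2: (0,3):+0/XXOO/.O.X*, (1,0):+0/XXO./OO.X, (1,2):+0/XXO./.OOX
[XXOO/.O.X] X move#3: (1,0):+0/XXOO/XO.X*, (1,2):+0/XXOO/.OXX
[XXOO/XO.X] O move#4: (1,2):+0/XXOO/XOOX*
[XXOO/XOOX] end (terminal +0, X#5); searched .XO./.O.X to 5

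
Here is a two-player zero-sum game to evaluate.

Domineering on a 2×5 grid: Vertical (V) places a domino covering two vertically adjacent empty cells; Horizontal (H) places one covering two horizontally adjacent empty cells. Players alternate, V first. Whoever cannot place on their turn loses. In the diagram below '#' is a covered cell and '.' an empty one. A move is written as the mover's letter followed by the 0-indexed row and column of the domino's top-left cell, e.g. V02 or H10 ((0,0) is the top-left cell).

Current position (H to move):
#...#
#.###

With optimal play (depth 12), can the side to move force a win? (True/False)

H winning at [#...#/#.###]: True

ply 1, H at #...#/#.### | H01=+1→###.#/#.###*; H02=-1→#.###/#.###
ply 2: ###.#/#.### is terminal -1 (V); from #...#/#.### depth 12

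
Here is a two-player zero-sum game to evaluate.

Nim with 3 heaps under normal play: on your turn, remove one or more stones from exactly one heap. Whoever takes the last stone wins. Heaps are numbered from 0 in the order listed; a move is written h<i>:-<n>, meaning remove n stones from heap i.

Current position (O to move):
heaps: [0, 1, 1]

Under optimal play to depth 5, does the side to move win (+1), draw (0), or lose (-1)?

p1 O@[(0,1,1)]: h1:-1[(0,0,1)]-1* h2:-1[(0,1,0)]-1
p2 X@[(0,0,1)]: h2:-1[(0,0,0)]+1*
p3 O@[(0,0,0)] terminal -1; root [(0,1,1)] d5

value((0,1,1), O) = -1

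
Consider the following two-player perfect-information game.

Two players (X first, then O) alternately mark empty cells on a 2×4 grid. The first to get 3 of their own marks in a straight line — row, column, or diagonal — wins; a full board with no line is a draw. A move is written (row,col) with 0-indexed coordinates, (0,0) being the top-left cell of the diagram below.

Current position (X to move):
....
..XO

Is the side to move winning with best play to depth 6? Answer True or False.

X winning at [..../..XO]: False

ply 1, X at ..../..XO | (0,0)=+0→X.../..XO*; (0,1)=+0→.X../..XO; (0,2)=+0→..X./..XO; (0,3)=+0→...X/..XO; (1,0)=+0→..../X.XO; (1,1)=+0→..../.XXO
ply 2, O at X.../..XO | (0,1)=+0→XO../..XO*; (0,2)=+0→X.O./..XO; (0,3)=+0→X..O/..XO; (1,0)=+0→X.../O.XO; (1,1)=+0→X.../.OXO
ply 3, X at XO../..XO | (0,2)=+0→XOX./..XO*; (0,3)=+0→XO.X/..XO; (1,0)=+0→XO../X.XO; (1,1)=+0→XO../.XXO
ply 4, O at XOX./..XO | (0,3)=+0→XOXO/..XO*; (1,0)=+0→XOX./O.XO; (1,1)=+0→XOX./.OXO
ply 5, X at XOXO/..XO | (1,0)=+0→XOXO/X.XO*; (1,1)=+0→XOXO/.XXO
ply 6, O at XOXO/X.XO | (1,1)=+0→XOXO/XOXO*
ply 7: XOXO/XOXO is terminal +0 (X); from ..../..XO depth 6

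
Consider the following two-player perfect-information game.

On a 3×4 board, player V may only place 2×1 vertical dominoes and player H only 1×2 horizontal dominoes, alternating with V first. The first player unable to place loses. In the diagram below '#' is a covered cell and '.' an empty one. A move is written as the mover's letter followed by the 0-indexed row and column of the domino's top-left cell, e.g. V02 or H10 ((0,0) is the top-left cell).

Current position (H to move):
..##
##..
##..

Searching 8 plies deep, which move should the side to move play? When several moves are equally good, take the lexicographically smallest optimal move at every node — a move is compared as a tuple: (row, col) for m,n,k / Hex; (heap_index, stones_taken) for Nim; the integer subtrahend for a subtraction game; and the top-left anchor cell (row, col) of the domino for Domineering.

H's best at [..##/##../##..]: H12

[..##/##../##..] H move#1: H00:-1/####/##../##.., H12:+1/..##/####/##..*, H22:+1/..##/##../####
[..##/####/##..] end (terminal -1, V#2); searched ..##/##../##.. to 8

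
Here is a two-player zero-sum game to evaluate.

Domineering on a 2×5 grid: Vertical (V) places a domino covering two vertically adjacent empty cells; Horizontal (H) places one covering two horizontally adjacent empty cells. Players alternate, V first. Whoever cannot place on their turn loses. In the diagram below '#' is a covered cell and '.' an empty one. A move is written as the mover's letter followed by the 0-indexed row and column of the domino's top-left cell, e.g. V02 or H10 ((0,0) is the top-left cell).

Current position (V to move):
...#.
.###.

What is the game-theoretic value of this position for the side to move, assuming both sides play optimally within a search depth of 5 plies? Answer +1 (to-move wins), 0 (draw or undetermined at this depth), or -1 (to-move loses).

p1 V@[...#./.###.]: V00[#..#./####.]+1* V04[...##/.####]-1
p2 H@[#..#./####.]: H01[####./####.]-1*
p3 V@[####./####.]: V04[#####/#####]+1*
p4 H@[#####/#####] terminal -1; root [...#./.###.] d5

value(...#./.###., V) = +1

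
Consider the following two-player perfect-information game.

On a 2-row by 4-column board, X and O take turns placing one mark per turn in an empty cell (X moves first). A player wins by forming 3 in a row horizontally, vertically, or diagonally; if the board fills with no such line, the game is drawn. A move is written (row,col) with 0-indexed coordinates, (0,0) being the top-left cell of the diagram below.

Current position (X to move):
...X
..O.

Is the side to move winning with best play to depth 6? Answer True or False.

ply 1, X at ...X/..O. | (0,0)=-1→X..X/..O.; (0,1)=+0→.X.X/..O.*; (0,2)=+0→..XX/..O.; (1,0)=+0→...X/X.O.; (1,1)=+0→...X/.XO.; (1,3)=+0→...X/..OX
ply 2, O at .X.X/..O. | (0,0)=-1→OX.X/..O.; (0,2)=+0→.XOX/..O.*; (1,0)=-1→.X.X/O.O.; (1,1)=-1→.X.X/.OO.; (1,3)=-1→.X.X/..OO
ply 3, X at .XOX/..O. | (0,0)=-1→XXOX/..O.; (1,0)=+0→.XOX/X.O.*; (1,1)=+0→.XOX/.XO.; (1,3)=+0→.XOX/..OX
ply 4, O at .XOX/X.O. | (0,0)=+0→OXOX/X.O.*; (1,1)=+0→.XOX/XOO.; (1,3)=+0→.XOX/X.OO
ply 5, X at OXOX/X.O. | (1,1)=+0→OXOX/XXO.*; (1,3)=+0→OXOX/X.OX
ply 6, O at OXOX/XXO. | (1,3)=+0→OXOX/XXOO*
ply 7: OXOX/XXOO is terminal +0 (X); from ...X/..O. depth 6

X winning at [...X/..O.]: False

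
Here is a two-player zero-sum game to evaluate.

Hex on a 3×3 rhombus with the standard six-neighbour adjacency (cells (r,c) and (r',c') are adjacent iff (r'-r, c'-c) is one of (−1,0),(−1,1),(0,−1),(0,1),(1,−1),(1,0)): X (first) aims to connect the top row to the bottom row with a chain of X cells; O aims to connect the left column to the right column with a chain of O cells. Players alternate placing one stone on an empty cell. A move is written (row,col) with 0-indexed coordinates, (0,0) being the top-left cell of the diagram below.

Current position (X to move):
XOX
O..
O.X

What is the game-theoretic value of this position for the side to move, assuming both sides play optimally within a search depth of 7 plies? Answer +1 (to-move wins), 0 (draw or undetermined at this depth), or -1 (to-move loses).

ply 1, X at XOX/O../O.X | (1,1)=+1→XOX/OX./O.X*; (1,2)=+1→XOX/O.X/O.X; (2,1)=+1→XOX/O../OXX
ply 2, O at XOX/OX./O.X | (1,2)=-1→XOX/OXO/O.X*; (2,1)=-1→XOX/OX./OOX
ply 3, X at XOX/OXO/O.X | (2,1)=+1→XOX/OXO/OXX*
ply 4: XOX/OXO/OXX is terminal -1 (O); from XOX/O../O.X depth 7

value(XOX/O../O.X, X) = +1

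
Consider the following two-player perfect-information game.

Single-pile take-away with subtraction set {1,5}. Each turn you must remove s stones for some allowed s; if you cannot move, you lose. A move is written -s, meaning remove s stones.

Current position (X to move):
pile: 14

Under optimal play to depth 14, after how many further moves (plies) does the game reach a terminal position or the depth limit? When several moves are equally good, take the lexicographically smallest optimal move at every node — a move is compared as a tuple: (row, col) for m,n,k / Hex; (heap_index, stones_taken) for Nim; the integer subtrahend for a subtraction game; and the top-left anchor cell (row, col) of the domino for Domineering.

PV length from [14]: 14 plies

[14] X move#1: -1:-1/13*, -5:-1/9
[13] O move#2: -1:+1/12*, -5:+1/8
[12] X move#3: -1:-1/11*, -5:-1/7
[11] O move#4: -1:+1/10*, -5:+1/6
[10] X move#5: -1:-1/9*, -5:-1/5
[9] O move#6: -1:+1/8*, -5:+1/4
[8] X move#7: -1:-1/7*, -5:-1/3
[7] O move#8: -1:+1/6*, -5:+1/2
[6] X move#9: -1:-1/5*, -5:-1/1
[5] O move#10: -1:+1/4*, -5:+1/0
[4] X move#11: -1:-1/3*
[3] O move#12: -1:+1/2*
[2] X move#13: -1:-1/1*
[1] O move#14: -1:+1/0*
[0] end (terminal -1, X#15); searched 14 to 14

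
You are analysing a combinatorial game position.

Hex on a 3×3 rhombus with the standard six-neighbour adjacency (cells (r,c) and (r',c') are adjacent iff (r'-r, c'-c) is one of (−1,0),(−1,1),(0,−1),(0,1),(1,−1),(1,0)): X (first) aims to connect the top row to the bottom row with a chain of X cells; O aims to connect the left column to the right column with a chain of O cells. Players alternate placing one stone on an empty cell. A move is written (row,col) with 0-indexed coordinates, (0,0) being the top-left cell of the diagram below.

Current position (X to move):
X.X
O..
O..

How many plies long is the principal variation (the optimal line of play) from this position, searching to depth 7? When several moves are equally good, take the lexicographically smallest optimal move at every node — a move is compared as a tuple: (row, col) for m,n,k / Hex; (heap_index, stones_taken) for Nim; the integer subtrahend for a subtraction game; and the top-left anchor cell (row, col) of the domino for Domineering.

[X.X/O../O..] X move#1: (0,1):-1/XXX/O../O.., (1,1):-1/X.X/OX./O.., (1,2):+1/X.X/O.X/O..*, (2,1):+1/X.X/O../OX., (2,2):-1/X.X/O../O.X
[X.X/O.X/O..] O move#2: (0,1):-1/XOX/O.X/O..*, (1,1):-1/X.X/OOX/O.., (2,1):-1/X.X/O.X/OO., (2,2):-1/X.X/O.X/O.O
[XOX/O.X/O..] X move#3: (1,1):+1/XOX/OXX/O..*, (2,1):+1/XOX/O.X/OX., (2,2):+1/XOX/O.X/O.X
[XOX/OXX/O..] O move#4: (2,1):-1/XOX/OXX/OO.*, (2,2):-1/XOX/OXX/O.O
[XOX/OXX/OO.] X move#5: (2,2):+1/XOX/OXX/OOX*
[XOX/OXX/OOX] end (terminal -1, O#6); searched X.X/O../O.. to 7

PV length from [X.X/O../O..]: 5 plies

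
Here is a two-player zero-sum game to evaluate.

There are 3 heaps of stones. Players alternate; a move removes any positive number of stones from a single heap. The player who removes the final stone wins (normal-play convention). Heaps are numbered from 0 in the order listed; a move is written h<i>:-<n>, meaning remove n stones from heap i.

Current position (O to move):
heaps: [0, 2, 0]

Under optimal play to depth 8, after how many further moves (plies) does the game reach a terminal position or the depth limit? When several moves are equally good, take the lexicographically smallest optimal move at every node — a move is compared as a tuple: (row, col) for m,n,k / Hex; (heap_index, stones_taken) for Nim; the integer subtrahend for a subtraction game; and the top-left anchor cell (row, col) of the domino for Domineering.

p1 O@[(0,2,0)]: h1:-1[(0,1,0)]-1 h1:-2[(0,0,0)]+1*
p2 X@[(0,0,0)] terminal -1; root [(0,2,0)] d8

PV length from [(0,2,0)]: 1 ply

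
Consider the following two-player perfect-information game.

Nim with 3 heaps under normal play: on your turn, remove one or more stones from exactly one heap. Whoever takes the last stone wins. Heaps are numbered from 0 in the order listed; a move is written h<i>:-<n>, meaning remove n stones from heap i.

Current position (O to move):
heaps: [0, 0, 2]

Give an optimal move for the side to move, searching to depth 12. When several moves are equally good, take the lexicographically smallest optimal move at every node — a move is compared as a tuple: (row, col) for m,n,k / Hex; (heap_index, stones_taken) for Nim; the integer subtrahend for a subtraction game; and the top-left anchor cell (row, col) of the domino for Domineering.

O's best at [(0,0,2)]: h2:-2

p1 O@[(0,0,2)]: h2:-1[(0,0,1)]-1 h2:-2[(0,0,0)]+1*
p2 X@[(0,0,0)] terminal -1; root [(0,0,2)] d12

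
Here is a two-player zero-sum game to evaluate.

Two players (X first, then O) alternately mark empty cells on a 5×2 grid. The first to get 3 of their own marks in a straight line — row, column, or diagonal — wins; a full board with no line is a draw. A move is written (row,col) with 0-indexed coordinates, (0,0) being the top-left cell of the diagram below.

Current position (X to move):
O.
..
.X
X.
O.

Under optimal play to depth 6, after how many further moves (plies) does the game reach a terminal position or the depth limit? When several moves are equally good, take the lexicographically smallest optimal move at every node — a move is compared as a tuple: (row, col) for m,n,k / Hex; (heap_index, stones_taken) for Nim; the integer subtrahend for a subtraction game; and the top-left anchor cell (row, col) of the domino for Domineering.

PV length from [O./../.X/X./O.]: 5 plies

[O./../.X/X./O.] X move#1: (0,1):+0/OX/../.X/X./O., (1,0):+1/O./X./.X/X./O.*, (1,1):+1/O./.X/.X/X./O., (2,0):+1/O./../XX/X./O., (3,1):+1/O./../.X/XX/O., (4,1):+0/O./../.X/X./OX
[O./X./.X/X./O.] O move#2: (0,1):-1/OO/X./.X/X./O.*, (1,1):-1/O./XO/.X/X./O., (2,0):-1/O./X./OX/X./O., (3,1):-1/O./X./.X/XO/O., (4,1):-1/O./X./.X/X./OO
[OO/X./.X/X./O.] X move#3: (1,1):+1/OO/XX/.X/X./O.*, (2,0):+1/OO/X./XX/X./O., (3,1):+1/OO/X./.X/XX/O., (4,1):+1/OO/X./.X/X./OX
[OO/XX/.X/X./O.] O move#4: (2,0):-1/OO/XX/OX/X./O.*, (3,1):-1/OO/XX/.X/XO/O., (4,1):-1/OO/XX/.X/X./OO
[OO/XX/OX/X./O.] X move#5: (3,1):+1/OO/XX/OX/XX/O.*, (4,1):+0/OO/XX/OX/X./OX
[OO/XX/OX/XX/O.] end (terminal -1, O#6); searched O./../.X/X./O. to 6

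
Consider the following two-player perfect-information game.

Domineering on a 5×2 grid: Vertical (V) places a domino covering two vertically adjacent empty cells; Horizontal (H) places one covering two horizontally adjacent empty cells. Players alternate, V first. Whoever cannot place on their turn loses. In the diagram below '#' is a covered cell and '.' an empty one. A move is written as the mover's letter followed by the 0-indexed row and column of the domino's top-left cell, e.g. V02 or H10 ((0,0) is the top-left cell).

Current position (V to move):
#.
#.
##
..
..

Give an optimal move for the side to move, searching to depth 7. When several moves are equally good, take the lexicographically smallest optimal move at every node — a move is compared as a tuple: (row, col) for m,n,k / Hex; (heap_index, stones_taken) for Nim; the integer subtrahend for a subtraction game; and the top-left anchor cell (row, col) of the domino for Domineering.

ply 1, V at #./#./##/../.. | V01=-1→##/##/##/../..; V30=+1→#./#./##/#./#.*; V31=+1→#./#./##/.#/.#
ply 2: #./#./##/#./#. is terminal -1 (H); from #./#./##/../.. depth 7

V's best at [#./#./##/../..]: V30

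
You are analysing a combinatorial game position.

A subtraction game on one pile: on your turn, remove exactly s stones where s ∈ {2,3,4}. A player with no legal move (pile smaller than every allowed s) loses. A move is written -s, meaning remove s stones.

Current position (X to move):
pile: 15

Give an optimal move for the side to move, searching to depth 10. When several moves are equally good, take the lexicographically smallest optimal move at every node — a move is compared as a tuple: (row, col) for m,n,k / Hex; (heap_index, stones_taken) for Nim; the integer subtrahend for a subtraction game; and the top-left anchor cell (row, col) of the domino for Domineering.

ply 1, X at 15 | -2=+1→13*; -3=+1→12; -4=-1→11
ply 2, O at 13 | -2=-1→11*; -3=-1→10; -4=-1→9
ply 3, X at 11 | -2=-1→9; -3=-1→8; -4=+1→7*
ply 4, O at 7 | -2=-1→5*; -3=-1→4; -4=-1→3
ply 5, X at 5 | -2=-1→3; -3=-1→2; -4=+1→1*
ply 6: 1 is terminal -1 (O); from 15 depth 10

X's best at [15]: -2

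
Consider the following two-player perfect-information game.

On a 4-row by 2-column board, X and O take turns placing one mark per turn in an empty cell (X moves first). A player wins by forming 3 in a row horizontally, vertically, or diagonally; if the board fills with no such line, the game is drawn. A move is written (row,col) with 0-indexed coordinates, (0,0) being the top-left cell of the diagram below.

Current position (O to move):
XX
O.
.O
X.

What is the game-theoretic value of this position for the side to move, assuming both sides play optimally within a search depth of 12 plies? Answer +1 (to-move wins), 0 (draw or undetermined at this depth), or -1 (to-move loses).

value(XX/O./.O/X., O) = 0

p1 O@[XX/O./.O/X.]: (1,1)[XX/OO/.O/X.]+0* (2,0)[XX/O./OO/X.]+0 (3,1)[XX/O./.O/XO]+0
p2 X@[XX/OO/.O/X.]: (2,0)[XX/OO/XO/X.]-1 (3,1)[XX/OO/.O/XX]+0*
p3 O@[XX/OO/.O/XX]: (2,0)[XX/OO/OO/XX]+0*
p4 X@[XX/OO/OO/XX] terminal +0; root [XX/O./.O/X.] d12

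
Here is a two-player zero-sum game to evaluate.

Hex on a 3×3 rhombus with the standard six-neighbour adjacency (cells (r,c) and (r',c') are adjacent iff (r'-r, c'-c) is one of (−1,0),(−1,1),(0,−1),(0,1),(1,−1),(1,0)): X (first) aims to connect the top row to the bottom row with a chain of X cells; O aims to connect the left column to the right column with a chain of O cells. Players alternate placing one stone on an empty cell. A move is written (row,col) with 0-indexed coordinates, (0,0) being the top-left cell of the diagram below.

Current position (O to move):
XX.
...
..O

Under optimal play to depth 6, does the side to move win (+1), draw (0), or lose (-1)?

ply 1, O at XX./.../..O | (0,2)=-1→XXO/.../..O; (1,0)=-1→XX./O../..O; (1,1)=+1→XX./.O./..O*; (1,2)=-1→XX./..O/..O; (2,0)=+1→XX./.../O.O; (2,1)=-1→XX./.../.OO
ply 2, X at XX./.O./..O | (0,2)=-1→XXX/.O./..O*; (1,0)=-1→XX./XO./..O; (1,2)=-1→XX./.OX/..O; (2,0)=-1→XX./.O./X.O; (2,1)=-1→XX./.O./.XO
ply 3, O at XXX/.O./..O | (1,0)=+1→XXX/OO./..O*; (1,2)=+1→XXX/.OO/..O; (2,0)=+1→XXX/.O./O.O; (2,1)=+1→XXX/.O./.OO
ply 4, X at XXX/OO./..O | (1,2)=-1→XXX/OOX/..O*; (2,0)=-1→XXX/OO./X.O; (2,1)=-1→XXX/OO./.XO
ply 5, O at XXX/OOX/..O | (2,0)=-1→XXX/OOX/O.O; (2,1)=+1→XXX/OOX/.OO*
ply 6: XXX/OOX/.OO is terminal -1 (X); from XX./.../..O depth 6

value(XX./.../..O, O) = +1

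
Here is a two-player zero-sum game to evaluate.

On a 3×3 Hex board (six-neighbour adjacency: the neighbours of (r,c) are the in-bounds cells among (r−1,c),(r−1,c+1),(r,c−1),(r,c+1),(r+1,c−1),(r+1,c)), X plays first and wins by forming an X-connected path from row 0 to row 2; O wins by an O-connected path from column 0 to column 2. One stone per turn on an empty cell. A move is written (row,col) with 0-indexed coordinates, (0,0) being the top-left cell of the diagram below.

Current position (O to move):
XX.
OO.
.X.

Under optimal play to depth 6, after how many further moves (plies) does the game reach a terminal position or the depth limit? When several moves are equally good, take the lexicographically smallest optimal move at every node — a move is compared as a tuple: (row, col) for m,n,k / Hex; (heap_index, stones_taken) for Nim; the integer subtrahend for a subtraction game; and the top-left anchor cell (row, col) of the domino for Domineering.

PV length from [XX./OO./.X.]: 1 ply

p1 O@[XX./OO./.X.]: (0,2)[XXO/OO./.X.]+1* (1,2)[XX./OOO/.X.]+1 (2,0)[XX./OO./OX.]+1 (2,2)[XX./OO./.XO]+1
p2 X@[XXO/OO./.X.] terminal -1; root [XX./OO./.X.] d6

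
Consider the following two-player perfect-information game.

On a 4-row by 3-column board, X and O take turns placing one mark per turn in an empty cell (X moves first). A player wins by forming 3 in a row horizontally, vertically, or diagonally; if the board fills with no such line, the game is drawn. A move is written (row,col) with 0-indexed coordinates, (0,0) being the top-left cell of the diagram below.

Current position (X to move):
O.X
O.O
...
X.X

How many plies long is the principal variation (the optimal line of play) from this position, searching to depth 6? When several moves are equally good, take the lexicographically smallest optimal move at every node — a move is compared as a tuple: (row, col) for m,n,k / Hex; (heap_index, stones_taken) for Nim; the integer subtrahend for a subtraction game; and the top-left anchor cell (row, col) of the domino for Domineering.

PV length from [O.X/O.O/.../X.X]: 1 ply

p1 X@[O.X/O.O/.../X.X]: (0,1)[OXX/O.O/.../X.X]-1 (1,1)[O.X/OXO/.../X.X]-1 (2,0)[O.X/O.O/X../X.X]-1 (2,1)[O.X/O.O/.X./X.X]-1 (2,2)[O.X/O.O/..X/X.X]-1 (3,1)[O.X/O.O/.../XXX]+1*
p2 O@[O.X/O.O/.../XXX] terminal -1; root [O.X/O.O/.../X.X] d6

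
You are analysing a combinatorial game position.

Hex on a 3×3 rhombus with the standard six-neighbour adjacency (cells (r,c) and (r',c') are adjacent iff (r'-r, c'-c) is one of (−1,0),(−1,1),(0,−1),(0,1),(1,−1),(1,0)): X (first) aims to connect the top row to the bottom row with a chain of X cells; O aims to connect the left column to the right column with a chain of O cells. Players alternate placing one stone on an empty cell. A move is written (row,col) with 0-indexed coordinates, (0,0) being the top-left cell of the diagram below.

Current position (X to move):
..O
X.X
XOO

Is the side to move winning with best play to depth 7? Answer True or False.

p1 X@[..O/X.X/XOO]: (0,0)[X.O/X.X/XOO]+1* (0,1)[.XO/X.X/XOO]+1 (1,1)[..O/XXX/XOO]+1
p2 O@[X.O/X.X/XOO] terminal -1; root [..O/X.X/XOO] d7

X winning at [..O/X.X/XOO]: True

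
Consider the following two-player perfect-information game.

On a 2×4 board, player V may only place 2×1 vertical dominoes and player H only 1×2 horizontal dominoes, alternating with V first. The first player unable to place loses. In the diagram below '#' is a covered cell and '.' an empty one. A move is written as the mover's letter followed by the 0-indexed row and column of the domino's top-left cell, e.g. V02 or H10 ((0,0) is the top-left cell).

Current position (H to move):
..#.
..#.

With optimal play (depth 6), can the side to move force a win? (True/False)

H winning at [..#./..#.]: True

p1 H@[..#./..#.]: H00[###./..#.]+1* H10[..#./###.]+1
p2 V@[###./..#.]: V03[####/..##]-1*
p3 H@[####/..##]: H10[####/####]+1*
p4 V@[####/####] terminal -1; root [..#./..#.] d6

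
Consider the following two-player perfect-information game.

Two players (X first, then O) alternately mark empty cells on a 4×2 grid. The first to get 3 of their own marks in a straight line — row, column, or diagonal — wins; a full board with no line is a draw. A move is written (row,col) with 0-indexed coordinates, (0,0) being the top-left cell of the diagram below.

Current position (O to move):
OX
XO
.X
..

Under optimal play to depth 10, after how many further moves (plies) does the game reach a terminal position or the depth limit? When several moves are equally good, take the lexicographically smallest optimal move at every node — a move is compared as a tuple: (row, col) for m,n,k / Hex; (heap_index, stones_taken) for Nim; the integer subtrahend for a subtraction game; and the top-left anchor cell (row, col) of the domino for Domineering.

PV length from [OX/XO/.X/..]: 3 plies

ply 1, O at OX/XO/.X/.. | (2,0)=+0→OX/XO/OX/..*; (3,0)=+0→OX/XO/.X/O.; (3,1)=+0→OX/XO/.X/.O
ply 2, X at OX/XO/OX/.. | (3,0)=+0→OX/XO/OX/X.*; (3,1)=+0→OX/XO/OX/.X
ply 3, O at OX/XO/OX/X. | (3,1)=+0→OX/XO/OX/XO*
ply 4: OX/XO/OX/XO is terminal +0 (X); from OX/XO/.X/.. depth 10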